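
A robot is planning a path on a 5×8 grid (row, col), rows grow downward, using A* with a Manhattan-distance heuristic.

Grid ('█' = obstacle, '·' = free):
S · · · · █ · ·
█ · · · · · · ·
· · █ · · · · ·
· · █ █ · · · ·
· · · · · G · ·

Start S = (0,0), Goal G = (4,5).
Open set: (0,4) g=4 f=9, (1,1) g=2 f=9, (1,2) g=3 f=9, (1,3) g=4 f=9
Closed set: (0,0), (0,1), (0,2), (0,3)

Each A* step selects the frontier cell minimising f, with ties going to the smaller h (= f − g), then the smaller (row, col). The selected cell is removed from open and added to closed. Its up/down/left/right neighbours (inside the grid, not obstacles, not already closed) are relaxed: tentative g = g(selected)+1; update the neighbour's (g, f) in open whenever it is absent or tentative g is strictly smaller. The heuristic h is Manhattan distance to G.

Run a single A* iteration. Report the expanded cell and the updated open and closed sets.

expanded=(0,4); open=[(1,1) g=2 f=9, (1,2) g=3 f=9, (1,3) g=4 f=9, (1,4) g=5 f=9]; closed=[(0,0), (0,1), (0,2), (0,3), (0,4)]

step 1: expand (0,4) (f=9, h=5) → closed; open now [(1,1) g=2 f=9, (1,2) g=3 f=9, (1,3) g=4 f=9, (1,4) g=5 f=9]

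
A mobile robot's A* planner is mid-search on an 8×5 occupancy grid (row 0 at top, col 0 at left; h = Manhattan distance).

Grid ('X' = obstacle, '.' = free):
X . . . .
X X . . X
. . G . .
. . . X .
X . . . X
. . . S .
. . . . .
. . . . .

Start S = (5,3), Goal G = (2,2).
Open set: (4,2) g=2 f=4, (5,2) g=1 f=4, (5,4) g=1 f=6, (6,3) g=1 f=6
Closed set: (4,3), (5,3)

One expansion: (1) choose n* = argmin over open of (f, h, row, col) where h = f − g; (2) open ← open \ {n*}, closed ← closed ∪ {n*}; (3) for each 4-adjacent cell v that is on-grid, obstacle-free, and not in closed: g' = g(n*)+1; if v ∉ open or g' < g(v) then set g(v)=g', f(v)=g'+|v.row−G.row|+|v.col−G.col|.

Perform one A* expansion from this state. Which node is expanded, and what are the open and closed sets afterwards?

step 1: expand (4,2) (f=4, h=2) → closed; open now [(3,2) g=3 f=4, (4,1) g=3 f=6, (5,2) g=1 f=4, (5,4) g=1 f=6, (6,3) g=1 f=6]

expanded=(4,2); open=[(3,2) g=3 f=4, (4,1) g=3 f=6, (5,2) g=1 f=4, (5,4) g=1 f=6, (6,3) g=1 f=6]; closed=[(4,2), (4,3), (5,3)]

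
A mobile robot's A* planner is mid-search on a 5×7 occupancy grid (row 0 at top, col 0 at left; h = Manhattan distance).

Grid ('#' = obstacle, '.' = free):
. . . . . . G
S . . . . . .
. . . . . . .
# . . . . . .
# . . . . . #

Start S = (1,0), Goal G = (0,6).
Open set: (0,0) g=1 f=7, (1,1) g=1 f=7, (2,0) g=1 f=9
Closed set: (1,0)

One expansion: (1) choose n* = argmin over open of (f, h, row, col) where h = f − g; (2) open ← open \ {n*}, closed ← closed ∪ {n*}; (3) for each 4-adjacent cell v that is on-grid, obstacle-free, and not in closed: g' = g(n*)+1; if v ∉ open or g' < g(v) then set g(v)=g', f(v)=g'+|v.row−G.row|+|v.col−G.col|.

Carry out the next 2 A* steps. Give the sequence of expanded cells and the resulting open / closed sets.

order=[(0,0) → (0,1)]; open=[(0,2) g=3 f=7, (1,1) g=1 f=7, (2,0) g=1 f=9]; closed=[(0,0), (0,1), (1,0)]

step 1: expand (0,0) (f=7, h=6) → closed; open now [(0,1) g=2 f=7, (1,1) g=1 f=7, (2,0) g=1 f=9]
step 2: expand (0,1) (f=7, h=5) → closed; open now [(0,2) g=3 f=7, (1,1) g=1 f=7, (2,0) g=1 f=9]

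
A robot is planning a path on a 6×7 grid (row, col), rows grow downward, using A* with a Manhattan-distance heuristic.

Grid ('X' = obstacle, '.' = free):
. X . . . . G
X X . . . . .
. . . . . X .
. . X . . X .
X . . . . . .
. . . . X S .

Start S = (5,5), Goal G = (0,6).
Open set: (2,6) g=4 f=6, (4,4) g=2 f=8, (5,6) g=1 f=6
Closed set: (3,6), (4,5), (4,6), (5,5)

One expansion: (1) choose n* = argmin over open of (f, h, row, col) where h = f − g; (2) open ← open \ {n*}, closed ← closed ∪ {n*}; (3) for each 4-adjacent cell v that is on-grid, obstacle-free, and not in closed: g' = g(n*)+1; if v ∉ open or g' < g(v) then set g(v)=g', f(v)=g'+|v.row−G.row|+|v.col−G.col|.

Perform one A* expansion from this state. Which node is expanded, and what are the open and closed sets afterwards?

expanded=(2,6); open=[(1,6) g=5 f=6, (4,4) g=2 f=8, (5,6) g=1 f=6]; closed=[(2,6), (3,6), (4,5), (4,6), (5,5)]

step 1: expand (2,6) (f=6, h=2) → closed; open now [(1,6) g=5 f=6, (4,4) g=2 f=8, (5,6) g=1 f=6]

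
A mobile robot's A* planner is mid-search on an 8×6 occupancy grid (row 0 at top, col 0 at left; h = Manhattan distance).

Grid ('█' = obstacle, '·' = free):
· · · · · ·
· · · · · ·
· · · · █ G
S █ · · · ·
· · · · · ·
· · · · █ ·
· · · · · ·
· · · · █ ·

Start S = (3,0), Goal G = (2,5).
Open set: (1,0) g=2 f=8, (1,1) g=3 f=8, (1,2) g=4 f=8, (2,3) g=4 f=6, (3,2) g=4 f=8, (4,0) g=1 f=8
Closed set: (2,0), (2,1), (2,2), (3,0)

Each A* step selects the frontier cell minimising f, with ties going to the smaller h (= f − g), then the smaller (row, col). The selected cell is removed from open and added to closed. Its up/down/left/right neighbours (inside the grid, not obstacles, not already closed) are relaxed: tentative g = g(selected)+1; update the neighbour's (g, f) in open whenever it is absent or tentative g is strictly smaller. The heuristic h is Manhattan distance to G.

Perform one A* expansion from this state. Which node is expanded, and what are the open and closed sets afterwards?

step 1: expand (2,3) (f=6, h=2) → closed; open now [(1,0) g=2 f=8, (1,1) g=3 f=8, (1,2) g=4 f=8, (1,3) g=5 f=8, (3,2) g=4 f=8, (3,3) g=5 f=8, (4,0) g=1 f=8]

expanded=(2,3); open=[(1,0) g=2 f=8, (1,1) g=3 f=8, (1,2) g=4 f=8, (1,3) g=5 f=8, (3,2) g=4 f=8, (3,3) g=5 f=8, (4,0) g=1 f=8]; closed=[(2,0), (2,1), (2,2), (2,3), (3,0)]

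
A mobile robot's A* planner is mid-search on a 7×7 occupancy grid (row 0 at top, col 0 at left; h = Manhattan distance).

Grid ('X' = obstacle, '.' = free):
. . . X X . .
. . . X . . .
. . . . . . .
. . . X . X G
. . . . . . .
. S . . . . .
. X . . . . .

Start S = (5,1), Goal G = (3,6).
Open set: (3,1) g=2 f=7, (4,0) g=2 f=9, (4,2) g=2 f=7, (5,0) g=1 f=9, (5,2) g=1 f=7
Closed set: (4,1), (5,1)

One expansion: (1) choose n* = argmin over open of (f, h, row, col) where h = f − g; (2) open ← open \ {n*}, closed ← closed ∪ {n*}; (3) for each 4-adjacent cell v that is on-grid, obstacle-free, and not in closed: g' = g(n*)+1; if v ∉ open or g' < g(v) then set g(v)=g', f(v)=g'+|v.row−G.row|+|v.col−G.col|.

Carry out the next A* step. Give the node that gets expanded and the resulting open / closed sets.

expanded=(3,1); open=[(2,1) g=3 f=9, (3,0) g=3 f=9, (3,2) g=3 f=7, (4,0) g=2 f=9, (4,2) g=2 f=7, (5,0) g=1 f=9, (5,2) g=1 f=7]; closed=[(3,1), (4,1), (5,1)]

step 1: expand (3,1) (f=7, h=5) → closed; open now [(2,1) g=3 f=9, (3,0) g=3 f=9, (3,2) g=3 f=7, (4,0) g=2 f=9, (4,2) g=2 f=7, (5,0) g=1 f=9, (5,2) g=1 f=7]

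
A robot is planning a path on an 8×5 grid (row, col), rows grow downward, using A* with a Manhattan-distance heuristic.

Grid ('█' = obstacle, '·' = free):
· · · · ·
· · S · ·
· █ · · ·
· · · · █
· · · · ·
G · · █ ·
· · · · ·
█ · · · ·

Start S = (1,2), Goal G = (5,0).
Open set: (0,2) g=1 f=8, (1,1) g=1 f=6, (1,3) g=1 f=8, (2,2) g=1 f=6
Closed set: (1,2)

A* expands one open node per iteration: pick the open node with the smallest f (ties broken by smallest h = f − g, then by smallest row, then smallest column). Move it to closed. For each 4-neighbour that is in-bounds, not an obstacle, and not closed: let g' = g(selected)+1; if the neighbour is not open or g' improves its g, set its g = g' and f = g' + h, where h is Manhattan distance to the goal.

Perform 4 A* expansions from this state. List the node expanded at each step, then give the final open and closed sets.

order=[(1,1) → (1,0) → (2,0) → (3,0)]; open=[(0,0) g=3 f=8, (0,1) g=2 f=8, (0,2) g=1 f=8, (1,3) g=1 f=8, (2,2) g=1 f=6, (3,1) g=5 f=8, (4,0) g=5 f=6]; closed=[(1,0), (1,1), (1,2), (2,0), (3,0)]

step 1: expand (1,1) (f=6, h=5) → closed; open now [(0,1) g=2 f=8, (0,2) g=1 f=8, (1,0) g=2 f=6, (1,3) g=1 f=8, (2,2) g=1 f=6]
step 2: expand (1,0) (f=6, h=4) → closed; open now [(0,0) g=3 f=8, (0,1) g=2 f=8, (0,2) g=1 f=8, (1,3) g=1 f=8, (2,0) g=3 f=6, (2,2) g=1 f=6]
step 3: expand (2,0) (f=6, h=3) → closed; open now [(0,0) g=3 f=8, (0,1) g=2 f=8, (0,2) g=1 f=8, (1,3) g=1 f=8, (2,2) g=1 f=6, (3,0) g=4 f=6]
step 4: expand (3,0) (f=6, h=2) → closed; open now [(0,0) g=3 f=8, (0,1) g=2 f=8, (0,2) g=1 f=8, (1,3) g=1 f=8, (2,2) g=1 f=6, (3,1) g=5 f=8, (4,0) g=5 f=6]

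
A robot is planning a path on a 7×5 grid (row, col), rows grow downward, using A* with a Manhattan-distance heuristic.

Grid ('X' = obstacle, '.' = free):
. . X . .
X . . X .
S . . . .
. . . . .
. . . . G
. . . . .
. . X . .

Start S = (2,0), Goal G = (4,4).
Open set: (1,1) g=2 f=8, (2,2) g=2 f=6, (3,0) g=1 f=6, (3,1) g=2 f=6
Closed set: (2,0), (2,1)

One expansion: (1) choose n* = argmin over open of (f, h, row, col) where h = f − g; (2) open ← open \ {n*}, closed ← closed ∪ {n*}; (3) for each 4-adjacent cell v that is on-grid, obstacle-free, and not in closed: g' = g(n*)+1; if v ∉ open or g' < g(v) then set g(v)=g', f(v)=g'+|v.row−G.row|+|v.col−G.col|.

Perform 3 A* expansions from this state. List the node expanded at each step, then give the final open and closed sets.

order=[(2,2) → (2,3) → (2,4)]; open=[(1,1) g=2 f=8, (1,2) g=3 f=8, (1,4) g=5 f=8, (3,0) g=1 f=6, (3,1) g=2 f=6, (3,2) g=3 f=6, (3,3) g=4 f=6, (3,4) g=5 f=6]; closed=[(2,0), (2,1), (2,2), (2,3), (2,4)]

step 1: expand (2,2) (f=6, h=4) → closed; open now [(1,1) g=2 f=8, (1,2) g=3 f=8, (2,3) g=3 f=6, (3,0) g=1 f=6, (3,1) g=2 f=6, (3,2) g=3 f=6]
step 2: expand (2,3) (f=6, h=3) → closed; open now [(1,1) g=2 f=8, (1,2) g=3 f=8, (2,4) g=4 f=6, (3,0) g=1 f=6, (3,1) g=2 f=6, (3,2) g=3 f=6, (3,3) g=4 f=6]
step 3: expand (2,4) (f=6, h=2) → closed; open now [(1,1) g=2 f=8, (1,2) g=3 f=8, (1,4) g=5 f=8, (3,0) g=1 f=6, (3,1) g=2 f=6, (3,2) g=3 f=6, (3,3) g=4 f=6, (3,4) g=5 f=6]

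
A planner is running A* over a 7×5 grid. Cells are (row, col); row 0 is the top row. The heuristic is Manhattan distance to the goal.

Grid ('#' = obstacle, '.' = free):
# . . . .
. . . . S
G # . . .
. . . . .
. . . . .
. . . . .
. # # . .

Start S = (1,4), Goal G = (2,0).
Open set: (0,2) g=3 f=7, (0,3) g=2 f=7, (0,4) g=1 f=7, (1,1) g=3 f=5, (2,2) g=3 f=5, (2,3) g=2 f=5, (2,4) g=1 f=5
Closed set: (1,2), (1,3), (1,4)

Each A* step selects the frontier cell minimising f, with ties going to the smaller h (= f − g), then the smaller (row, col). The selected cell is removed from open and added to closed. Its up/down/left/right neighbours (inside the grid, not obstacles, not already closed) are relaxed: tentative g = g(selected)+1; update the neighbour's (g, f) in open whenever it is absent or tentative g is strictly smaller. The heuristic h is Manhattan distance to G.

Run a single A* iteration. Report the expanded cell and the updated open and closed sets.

expanded=(1,1); open=[(0,1) g=4 f=7, (0,2) g=3 f=7, (0,3) g=2 f=7, (0,4) g=1 f=7, (1,0) g=4 f=5, (2,2) g=3 f=5, (2,3) g=2 f=5, (2,4) g=1 f=5]; closed=[(1,1), (1,2), (1,3), (1,4)]

step 1: expand (1,1) (f=5, h=2) → closed; open now [(0,1) g=4 f=7, (0,2) g=3 f=7, (0,3) g=2 f=7, (0,4) g=1 f=7, (1,0) g=4 f=5, (2,2) g=3 f=5, (2,3) g=2 f=5, (2,4) g=1 f=5]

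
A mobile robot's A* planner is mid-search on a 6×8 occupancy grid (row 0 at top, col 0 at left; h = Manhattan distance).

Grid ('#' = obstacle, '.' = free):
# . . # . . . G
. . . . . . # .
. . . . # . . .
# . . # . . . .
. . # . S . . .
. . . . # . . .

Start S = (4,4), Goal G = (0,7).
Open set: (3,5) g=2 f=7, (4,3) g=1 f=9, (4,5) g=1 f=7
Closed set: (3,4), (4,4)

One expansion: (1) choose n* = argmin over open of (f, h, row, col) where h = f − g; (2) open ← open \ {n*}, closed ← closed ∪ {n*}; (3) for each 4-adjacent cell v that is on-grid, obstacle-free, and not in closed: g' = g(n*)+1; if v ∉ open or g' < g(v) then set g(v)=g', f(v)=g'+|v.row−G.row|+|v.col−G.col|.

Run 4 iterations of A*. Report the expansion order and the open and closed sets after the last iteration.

order=[(3,5) → (2,5) → (1,5) → (0,5)]; open=[(0,4) g=6 f=9, (0,6) g=6 f=7, (1,4) g=5 f=9, (2,6) g=4 f=7, (3,6) g=3 f=7, (4,3) g=1 f=9, (4,5) g=1 f=7]; closed=[(0,5), (1,5), (2,5), (3,4), (3,5), (4,4)]

step 1: expand (3,5) (f=7, h=5) → closed; open now [(2,5) g=3 f=7, (3,6) g=3 f=7, (4,3) g=1 f=9, (4,5) g=1 f=7]
step 2: expand (2,5) (f=7, h=4) → closed; open now [(1,5) g=4 f=7, (2,6) g=4 f=7, (3,6) g=3 f=7, (4,3) g=1 f=9, (4,5) g=1 f=7]
step 3: expand (1,5) (f=7, h=3) → closed; open now [(0,5) g=5 f=7, (1,4) g=5 f=9, (2,6) g=4 f=7, (3,6) g=3 f=7, (4,3) g=1 f=9, (4,5) g=1 f=7]
step 4: expand (0,5) (f=7, h=2) → closed; open now [(0,4) g=6 f=9, (0,6) g=6 f=7, (1,4) g=5 f=9, (2,6) g=4 f=7, (3,6) g=3 f=7, (4,3) g=1 f=9, (4,5) g=1 f=7]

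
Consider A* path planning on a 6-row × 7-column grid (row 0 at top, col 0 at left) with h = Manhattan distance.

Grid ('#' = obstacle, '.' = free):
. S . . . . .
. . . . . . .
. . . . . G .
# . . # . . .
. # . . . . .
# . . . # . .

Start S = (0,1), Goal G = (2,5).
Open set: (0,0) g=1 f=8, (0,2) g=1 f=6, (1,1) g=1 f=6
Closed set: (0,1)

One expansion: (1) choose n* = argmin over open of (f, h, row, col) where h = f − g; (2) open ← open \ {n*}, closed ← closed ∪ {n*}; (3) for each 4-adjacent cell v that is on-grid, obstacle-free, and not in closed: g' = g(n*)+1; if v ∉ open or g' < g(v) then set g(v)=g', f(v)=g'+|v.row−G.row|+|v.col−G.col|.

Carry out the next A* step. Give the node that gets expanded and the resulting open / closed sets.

expanded=(0,2); open=[(0,0) g=1 f=8, (0,3) g=2 f=6, (1,1) g=1 f=6, (1,2) g=2 f=6]; closed=[(0,1), (0,2)]

step 1: expand (0,2) (f=6, h=5) → closed; open now [(0,0) g=1 f=8, (0,3) g=2 f=6, (1,1) g=1 f=6, (1,2) g=2 f=6]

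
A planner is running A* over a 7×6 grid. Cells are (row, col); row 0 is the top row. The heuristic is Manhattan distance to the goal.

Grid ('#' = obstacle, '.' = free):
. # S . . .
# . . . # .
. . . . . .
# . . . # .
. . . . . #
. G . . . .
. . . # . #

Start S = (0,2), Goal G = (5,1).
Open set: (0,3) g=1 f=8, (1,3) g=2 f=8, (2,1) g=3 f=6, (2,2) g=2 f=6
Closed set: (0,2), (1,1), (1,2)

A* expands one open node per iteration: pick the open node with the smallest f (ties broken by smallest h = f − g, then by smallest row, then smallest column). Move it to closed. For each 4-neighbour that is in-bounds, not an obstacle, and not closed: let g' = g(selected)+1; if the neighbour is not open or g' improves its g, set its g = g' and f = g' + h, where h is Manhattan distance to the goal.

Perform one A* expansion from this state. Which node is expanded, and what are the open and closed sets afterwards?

expanded=(2,1); open=[(0,3) g=1 f=8, (1,3) g=2 f=8, (2,0) g=4 f=8, (2,2) g=2 f=6, (3,1) g=4 f=6]; closed=[(0,2), (1,1), (1,2), (2,1)]

step 1: expand (2,1) (f=6, h=3) → closed; open now [(0,3) g=1 f=8, (1,3) g=2 f=8, (2,0) g=4 f=8, (2,2) g=2 f=6, (3,1) g=4 f=6]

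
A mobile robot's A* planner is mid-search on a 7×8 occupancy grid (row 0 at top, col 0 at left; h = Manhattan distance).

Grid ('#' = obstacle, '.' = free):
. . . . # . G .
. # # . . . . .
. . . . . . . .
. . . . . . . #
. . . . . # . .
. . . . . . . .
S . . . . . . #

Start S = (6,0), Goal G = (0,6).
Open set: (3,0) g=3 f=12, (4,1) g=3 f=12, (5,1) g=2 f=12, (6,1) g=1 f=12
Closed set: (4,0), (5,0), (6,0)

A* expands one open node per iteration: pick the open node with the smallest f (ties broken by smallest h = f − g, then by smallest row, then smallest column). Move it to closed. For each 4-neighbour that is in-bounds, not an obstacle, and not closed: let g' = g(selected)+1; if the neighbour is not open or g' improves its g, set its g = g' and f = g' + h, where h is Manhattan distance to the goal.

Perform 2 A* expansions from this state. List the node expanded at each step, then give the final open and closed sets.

step 1: expand (3,0) (f=12, h=9) → closed; open now [(2,0) g=4 f=12, (3,1) g=4 f=12, (4,1) g=3 f=12, (5,1) g=2 f=12, (6,1) g=1 f=12]
step 2: expand (2,0) (f=12, h=8) → closed; open now [(1,0) g=5 f=12, (2,1) g=5 f=12, (3,1) g=4 f=12, (4,1) g=3 f=12, (5,1) g=2 f=12, (6,1) g=1 f=12]

order=[(3,0) → (2,0)]; open=[(1,0) g=5 f=12, (2,1) g=5 f=12, (3,1) g=4 f=12, (4,1) g=3 f=12, (5,1) g=2 f=12, (6,1) g=1 f=12]; closed=[(2,0), (3,0), (4,0), (5,0), (6,0)]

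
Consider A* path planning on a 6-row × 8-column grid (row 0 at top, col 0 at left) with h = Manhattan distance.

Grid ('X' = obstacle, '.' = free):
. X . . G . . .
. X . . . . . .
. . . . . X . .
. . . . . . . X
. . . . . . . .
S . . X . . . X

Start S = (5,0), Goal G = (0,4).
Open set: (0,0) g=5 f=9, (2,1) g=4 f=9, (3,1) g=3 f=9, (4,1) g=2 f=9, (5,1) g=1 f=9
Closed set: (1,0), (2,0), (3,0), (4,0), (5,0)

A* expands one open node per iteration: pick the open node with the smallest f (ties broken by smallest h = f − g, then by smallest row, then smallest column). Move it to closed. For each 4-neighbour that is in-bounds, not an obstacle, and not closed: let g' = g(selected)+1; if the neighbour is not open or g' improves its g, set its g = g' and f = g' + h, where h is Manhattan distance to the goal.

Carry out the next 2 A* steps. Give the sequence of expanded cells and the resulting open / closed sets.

step 1: expand (0,0) (f=9, h=4) → closed; open now [(2,1) g=4 f=9, (3,1) g=3 f=9, (4,1) g=2 f=9, (5,1) g=1 f=9]
step 2: expand (2,1) (f=9, h=5) → closed; open now [(2,2) g=5 f=9, (3,1) g=3 f=9, (4,1) g=2 f=9, (5,1) g=1 f=9]

order=[(0,0) → (2,1)]; open=[(2,2) g=5 f=9, (3,1) g=3 f=9, (4,1) g=2 f=9, (5,1) g=1 f=9]; closed=[(0,0), (1,0), (2,0), (2,1), (3,0), (4,0), (5,0)]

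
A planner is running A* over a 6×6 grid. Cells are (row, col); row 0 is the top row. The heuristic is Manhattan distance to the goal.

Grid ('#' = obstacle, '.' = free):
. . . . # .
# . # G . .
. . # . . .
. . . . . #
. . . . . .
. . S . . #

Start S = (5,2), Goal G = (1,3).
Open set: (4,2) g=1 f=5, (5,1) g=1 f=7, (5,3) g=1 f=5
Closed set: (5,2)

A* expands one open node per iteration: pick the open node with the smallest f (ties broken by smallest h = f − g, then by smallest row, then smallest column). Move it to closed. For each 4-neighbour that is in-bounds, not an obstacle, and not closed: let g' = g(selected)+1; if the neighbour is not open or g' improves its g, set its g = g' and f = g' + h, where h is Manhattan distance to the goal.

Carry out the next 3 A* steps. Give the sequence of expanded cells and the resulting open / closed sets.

step 1: expand (4,2) (f=5, h=4) → closed; open now [(3,2) g=2 f=5, (4,1) g=2 f=7, (4,3) g=2 f=5, (5,1) g=1 f=7, (5,3) g=1 f=5]
step 2: expand (3,2) (f=5, h=3) → closed; open now [(3,1) g=3 f=7, (3,3) g=3 f=5, (4,1) g=2 f=7, (4,3) g=2 f=5, (5,1) g=1 f=7, (5,3) g=1 f=5]
step 3: expand (3,3) (f=5, h=2) → closed; open now [(2,3) g=4 f=5, (3,1) g=3 f=7, (3,4) g=4 f=7, (4,1) g=2 f=7, (4,3) g=2 f=5, (5,1) g=1 f=7, (5,3) g=1 f=5]

order=[(4,2) → (3,2) → (3,3)]; open=[(2,3) g=4 f=5, (3,1) g=3 f=7, (3,4) g=4 f=7, (4,1) g=2 f=7, (4,3) g=2 f=5, (5,1) g=1 f=7, (5,3) g=1 f=5]; closed=[(3,2), (3,3), (4,2), (5,2)]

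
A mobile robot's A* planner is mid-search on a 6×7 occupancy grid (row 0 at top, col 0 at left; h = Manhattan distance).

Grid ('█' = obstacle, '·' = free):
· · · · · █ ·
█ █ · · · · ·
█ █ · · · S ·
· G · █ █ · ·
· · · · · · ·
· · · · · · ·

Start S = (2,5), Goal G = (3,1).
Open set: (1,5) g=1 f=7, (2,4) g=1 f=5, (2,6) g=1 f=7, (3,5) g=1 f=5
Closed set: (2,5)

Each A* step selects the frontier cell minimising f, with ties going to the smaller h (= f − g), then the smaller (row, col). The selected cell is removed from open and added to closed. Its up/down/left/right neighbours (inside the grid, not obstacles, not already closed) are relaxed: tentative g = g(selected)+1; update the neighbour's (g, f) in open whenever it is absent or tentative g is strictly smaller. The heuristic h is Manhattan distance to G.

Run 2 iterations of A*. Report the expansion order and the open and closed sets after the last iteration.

step 1: expand (2,4) (f=5, h=4) → closed; open now [(1,4) g=2 f=7, (1,5) g=1 f=7, (2,3) g=2 f=5, (2,6) g=1 f=7, (3,5) g=1 f=5]
step 2: expand (2,3) (f=5, h=3) → closed; open now [(1,3) g=3 f=7, (1,4) g=2 f=7, (1,5) g=1 f=7, (2,2) g=3 f=5, (2,6) g=1 f=7, (3,5) g=1 f=5]

order=[(2,4) → (2,3)]; open=[(1,3) g=3 f=7, (1,4) g=2 f=7, (1,5) g=1 f=7, (2,2) g=3 f=5, (2,6) g=1 f=7, (3,5) g=1 f=5]; closed=[(2,3), (2,4), (2,5)]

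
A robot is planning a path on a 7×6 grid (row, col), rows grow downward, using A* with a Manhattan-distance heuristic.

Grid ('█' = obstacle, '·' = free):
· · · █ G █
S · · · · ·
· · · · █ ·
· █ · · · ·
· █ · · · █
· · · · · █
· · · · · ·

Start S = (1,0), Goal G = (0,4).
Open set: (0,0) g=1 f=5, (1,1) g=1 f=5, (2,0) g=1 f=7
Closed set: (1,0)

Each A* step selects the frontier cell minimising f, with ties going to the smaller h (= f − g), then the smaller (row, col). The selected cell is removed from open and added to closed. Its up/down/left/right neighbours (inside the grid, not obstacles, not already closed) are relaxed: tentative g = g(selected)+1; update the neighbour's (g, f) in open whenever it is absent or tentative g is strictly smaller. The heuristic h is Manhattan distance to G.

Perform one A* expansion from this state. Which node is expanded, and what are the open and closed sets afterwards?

step 1: expand (0,0) (f=5, h=4) → closed; open now [(0,1) g=2 f=5, (1,1) g=1 f=5, (2,0) g=1 f=7]

expanded=(0,0); open=[(0,1) g=2 f=5, (1,1) g=1 f=5, (2,0) g=1 f=7]; closed=[(0,0), (1,0)]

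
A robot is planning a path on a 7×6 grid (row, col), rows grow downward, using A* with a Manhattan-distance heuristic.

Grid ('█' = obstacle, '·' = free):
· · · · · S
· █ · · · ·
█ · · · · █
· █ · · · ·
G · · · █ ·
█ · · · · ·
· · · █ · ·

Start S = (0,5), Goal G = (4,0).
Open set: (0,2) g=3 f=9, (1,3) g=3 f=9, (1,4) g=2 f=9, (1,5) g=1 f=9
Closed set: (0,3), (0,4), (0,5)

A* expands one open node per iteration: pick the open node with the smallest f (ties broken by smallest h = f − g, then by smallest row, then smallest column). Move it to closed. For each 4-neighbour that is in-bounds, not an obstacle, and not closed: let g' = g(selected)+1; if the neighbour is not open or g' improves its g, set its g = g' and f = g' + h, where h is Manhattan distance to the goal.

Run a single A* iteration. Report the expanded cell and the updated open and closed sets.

step 1: expand (0,2) (f=9, h=6) → closed; open now [(0,1) g=4 f=9, (1,2) g=4 f=9, (1,3) g=3 f=9, (1,4) g=2 f=9, (1,5) g=1 f=9]

expanded=(0,2); open=[(0,1) g=4 f=9, (1,2) g=4 f=9, (1,3) g=3 f=9, (1,4) g=2 f=9, (1,5) g=1 f=9]; closed=[(0,2), (0,3), (0,4), (0,5)]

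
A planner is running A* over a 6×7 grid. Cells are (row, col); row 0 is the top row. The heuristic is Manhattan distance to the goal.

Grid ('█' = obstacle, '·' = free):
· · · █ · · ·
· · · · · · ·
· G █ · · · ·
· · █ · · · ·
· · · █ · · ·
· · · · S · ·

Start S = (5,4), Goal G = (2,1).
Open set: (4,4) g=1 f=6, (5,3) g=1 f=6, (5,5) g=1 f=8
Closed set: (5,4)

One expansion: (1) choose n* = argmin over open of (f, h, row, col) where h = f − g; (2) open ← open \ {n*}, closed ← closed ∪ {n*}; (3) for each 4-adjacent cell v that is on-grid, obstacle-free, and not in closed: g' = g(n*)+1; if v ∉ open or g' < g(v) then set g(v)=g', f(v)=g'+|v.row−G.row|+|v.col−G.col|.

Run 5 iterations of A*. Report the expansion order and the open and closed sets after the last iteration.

step 1: expand (4,4) (f=6, h=5) → closed; open now [(3,4) g=2 f=6, (4,5) g=2 f=8, (5,3) g=1 f=6, (5,5) g=1 f=8]
step 2: expand (3,4) (f=6, h=4) → closed; open now [(2,4) g=3 f=6, (3,3) g=3 f=6, (3,5) g=3 f=8, (4,5) g=2 f=8, (5,3) g=1 f=6, (5,5) g=1 f=8]
step 3: expand (2,4) (f=6, h=3) → closed; open now [(1,4) g=4 f=8, (2,3) g=4 f=6, (2,5) g=4 f=8, (3,3) g=3 f=6, (3,5) g=3 f=8, (4,5) g=2 f=8, (5,3) g=1 f=6, (5,5) g=1 f=8]
step 4: expand (2,3) (f=6, h=2) → closed; open now [(1,3) g=5 f=8, (1,4) g=4 f=8, (2,5) g=4 f=8, (3,3) g=3 f=6, (3,5) g=3 f=8, (4,5) g=2 f=8, (5,3) g=1 f=6, (5,5) g=1 f=8]
step 5: expand (3,3) (f=6, h=3) → closed; open now [(1,3) g=5 f=8, (1,4) g=4 f=8, (2,5) g=4 f=8, (3,5) g=3 f=8, (4,5) g=2 f=8, (5,3) g=1 f=6, (5,5) g=1 f=8]

order=[(4,4) → (3,4) → (2,4) → (2,3) → (3,3)]; open=[(1,3) g=5 f=8, (1,4) g=4 f=8, (2,5) g=4 f=8, (3,5) g=3 f=8, (4,5) g=2 f=8, (5,3) g=1 f=6, (5,5) g=1 f=8]; closed=[(2,3), (2,4), (3,3), (3,4), (4,4), (5,4)]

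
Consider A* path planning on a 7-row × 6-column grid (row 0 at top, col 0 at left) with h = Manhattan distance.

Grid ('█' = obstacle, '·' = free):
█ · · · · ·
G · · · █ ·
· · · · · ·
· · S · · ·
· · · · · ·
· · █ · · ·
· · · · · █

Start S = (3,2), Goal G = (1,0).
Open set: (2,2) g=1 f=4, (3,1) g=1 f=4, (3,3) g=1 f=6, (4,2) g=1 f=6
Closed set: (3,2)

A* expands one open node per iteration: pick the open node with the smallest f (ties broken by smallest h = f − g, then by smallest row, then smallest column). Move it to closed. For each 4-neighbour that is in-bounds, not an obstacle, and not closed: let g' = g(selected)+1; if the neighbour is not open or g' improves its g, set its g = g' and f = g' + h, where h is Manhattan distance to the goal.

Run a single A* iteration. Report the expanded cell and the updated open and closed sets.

step 1: expand (2,2) (f=4, h=3) → closed; open now [(1,2) g=2 f=4, (2,1) g=2 f=4, (2,3) g=2 f=6, (3,1) g=1 f=4, (3,3) g=1 f=6, (4,2) g=1 f=6]

expanded=(2,2); open=[(1,2) g=2 f=4, (2,1) g=2 f=4, (2,3) g=2 f=6, (3,1) g=1 f=4, (3,3) g=1 f=6, (4,2) g=1 f=6]; closed=[(2,2), (3,2)]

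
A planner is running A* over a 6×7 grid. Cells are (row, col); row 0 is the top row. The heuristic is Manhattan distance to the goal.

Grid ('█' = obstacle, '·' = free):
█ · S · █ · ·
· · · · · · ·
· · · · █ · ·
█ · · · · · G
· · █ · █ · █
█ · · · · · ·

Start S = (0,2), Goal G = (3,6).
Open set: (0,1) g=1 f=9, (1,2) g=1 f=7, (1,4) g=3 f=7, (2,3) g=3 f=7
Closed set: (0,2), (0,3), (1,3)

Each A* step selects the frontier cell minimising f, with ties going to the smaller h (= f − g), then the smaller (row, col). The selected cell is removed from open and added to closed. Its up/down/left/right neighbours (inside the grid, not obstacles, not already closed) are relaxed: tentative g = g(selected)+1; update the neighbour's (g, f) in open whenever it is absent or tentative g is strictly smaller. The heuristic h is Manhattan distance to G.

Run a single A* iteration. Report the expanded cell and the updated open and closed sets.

step 1: expand (1,4) (f=7, h=4) → closed; open now [(0,1) g=1 f=9, (1,2) g=1 f=7, (1,5) g=4 f=7, (2,3) g=3 f=7]

expanded=(1,4); open=[(0,1) g=1 f=9, (1,2) g=1 f=7, (1,5) g=4 f=7, (2,3) g=3 f=7]; closed=[(0,2), (0,3), (1,3), (1,4)]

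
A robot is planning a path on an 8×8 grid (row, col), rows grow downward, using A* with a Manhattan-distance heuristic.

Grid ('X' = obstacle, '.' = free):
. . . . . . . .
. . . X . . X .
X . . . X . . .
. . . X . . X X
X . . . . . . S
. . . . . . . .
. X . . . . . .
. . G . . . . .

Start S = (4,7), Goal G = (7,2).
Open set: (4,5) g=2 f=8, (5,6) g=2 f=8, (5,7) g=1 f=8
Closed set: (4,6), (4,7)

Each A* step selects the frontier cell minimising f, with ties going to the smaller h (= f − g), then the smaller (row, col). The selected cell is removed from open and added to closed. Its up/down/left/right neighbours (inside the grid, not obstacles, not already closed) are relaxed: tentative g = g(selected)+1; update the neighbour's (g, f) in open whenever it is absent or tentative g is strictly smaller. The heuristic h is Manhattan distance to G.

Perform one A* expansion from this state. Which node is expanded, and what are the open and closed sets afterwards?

step 1: expand (4,5) (f=8, h=6) → closed; open now [(3,5) g=3 f=10, (4,4) g=3 f=8, (5,5) g=3 f=8, (5,6) g=2 f=8, (5,7) g=1 f=8]

expanded=(4,5); open=[(3,5) g=3 f=10, (4,4) g=3 f=8, (5,5) g=3 f=8, (5,6) g=2 f=8, (5,7) g=1 f=8]; closed=[(4,5), (4,6), (4,7)]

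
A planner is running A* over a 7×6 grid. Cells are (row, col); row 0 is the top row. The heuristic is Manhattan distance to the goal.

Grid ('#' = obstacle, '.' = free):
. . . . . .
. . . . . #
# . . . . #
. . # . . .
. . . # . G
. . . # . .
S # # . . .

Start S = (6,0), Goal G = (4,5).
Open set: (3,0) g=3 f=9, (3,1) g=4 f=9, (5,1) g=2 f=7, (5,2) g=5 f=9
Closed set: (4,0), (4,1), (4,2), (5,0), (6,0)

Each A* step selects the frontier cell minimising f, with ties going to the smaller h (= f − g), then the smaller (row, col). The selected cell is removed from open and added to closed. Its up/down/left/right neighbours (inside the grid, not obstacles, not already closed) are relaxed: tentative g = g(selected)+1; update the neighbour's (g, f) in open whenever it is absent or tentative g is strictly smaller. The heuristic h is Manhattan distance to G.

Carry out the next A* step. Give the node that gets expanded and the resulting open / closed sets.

expanded=(5,1); open=[(3,0) g=3 f=9, (3,1) g=4 f=9, (5,2) g=3 f=7]; closed=[(4,0), (4,1), (4,2), (5,0), (5,1), (6,0)]

step 1: expand (5,1) (f=7, h=5) → closed; open now [(3,0) g=3 f=9, (3,1) g=4 f=9, (5,2) g=3 f=7]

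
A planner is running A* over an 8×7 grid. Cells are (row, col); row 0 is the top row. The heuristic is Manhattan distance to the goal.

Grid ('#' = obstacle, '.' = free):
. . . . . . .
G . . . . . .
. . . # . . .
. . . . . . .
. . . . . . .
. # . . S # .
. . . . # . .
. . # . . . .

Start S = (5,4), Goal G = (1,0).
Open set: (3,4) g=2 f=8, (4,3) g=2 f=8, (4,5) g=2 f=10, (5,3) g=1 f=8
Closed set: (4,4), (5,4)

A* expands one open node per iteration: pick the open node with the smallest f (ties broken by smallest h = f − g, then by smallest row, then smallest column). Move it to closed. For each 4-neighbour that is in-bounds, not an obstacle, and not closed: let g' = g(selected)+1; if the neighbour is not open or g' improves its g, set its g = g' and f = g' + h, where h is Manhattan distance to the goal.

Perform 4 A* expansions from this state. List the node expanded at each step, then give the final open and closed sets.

step 1: expand (3,4) (f=8, h=6) → closed; open now [(2,4) g=3 f=8, (3,3) g=3 f=8, (3,5) g=3 f=10, (4,3) g=2 f=8, (4,5) g=2 f=10, (5,3) g=1 f=8]
step 2: expand (2,4) (f=8, h=5) → closed; open now [(1,4) g=4 f=8, (2,5) g=4 f=10, (3,3) g=3 f=8, (3,5) g=3 f=10, (4,3) g=2 f=8, (4,5) g=2 f=10, (5,3) g=1 f=8]
step 3: expand (1,4) (f=8, h=4) → closed; open now [(0,4) g=5 f=10, (1,3) g=5 f=8, (1,5) g=5 f=10, (2,5) g=4 f=10, (3,3) g=3 f=8, (3,5) g=3 f=10, (4,3) g=2 f=8, (4,5) g=2 f=10, (5,3) g=1 f=8]
step 4: expand (1,3) (f=8, h=3) → closed; open now [(0,3) g=6 f=10, (0,4) g=5 f=10, (1,2) g=6 f=8, (1,5) g=5 f=10, (2,5) g=4 f=10, (3,3) g=3 f=8, (3,5) g=3 f=10, (4,3) g=2 f=8, (4,5) g=2 f=10, (5,3) g=1 f=8]

order=[(3,4) → (2,4) → (1,4) → (1,3)]; open=[(0,3) g=6 f=10, (0,4) g=5 f=10, (1,2) g=6 f=8, (1,5) g=5 f=10, (2,5) g=4 f=10, (3,3) g=3 f=8, (3,5) g=3 f=10, (4,3) g=2 f=8, (4,5) g=2 f=10, (5,3) g=1 f=8]; closed=[(1,3), (1,4), (2,4), (3,4), (4,4), (5,4)]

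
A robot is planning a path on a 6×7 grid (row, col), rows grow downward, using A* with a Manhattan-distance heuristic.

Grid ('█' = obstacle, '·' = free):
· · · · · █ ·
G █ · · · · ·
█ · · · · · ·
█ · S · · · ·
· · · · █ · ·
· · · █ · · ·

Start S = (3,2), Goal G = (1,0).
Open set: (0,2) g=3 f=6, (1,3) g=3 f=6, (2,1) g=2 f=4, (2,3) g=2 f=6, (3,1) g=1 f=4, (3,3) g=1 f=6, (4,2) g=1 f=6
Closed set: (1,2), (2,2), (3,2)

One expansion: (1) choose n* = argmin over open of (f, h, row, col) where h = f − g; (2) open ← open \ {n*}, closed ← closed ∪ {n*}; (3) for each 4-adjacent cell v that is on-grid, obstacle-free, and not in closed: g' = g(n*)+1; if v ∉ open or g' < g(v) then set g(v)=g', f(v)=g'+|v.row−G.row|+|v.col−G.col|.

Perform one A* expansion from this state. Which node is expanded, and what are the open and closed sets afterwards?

expanded=(2,1); open=[(0,2) g=3 f=6, (1,3) g=3 f=6, (2,3) g=2 f=6, (3,1) g=1 f=4, (3,3) g=1 f=6, (4,2) g=1 f=6]; closed=[(1,2), (2,1), (2,2), (3,2)]

step 1: expand (2,1) (f=4, h=2) → closed; open now [(0,2) g=3 f=6, (1,3) g=3 f=6, (2,3) g=2 f=6, (3,1) g=1 f=4, (3,3) g=1 f=6, (4,2) g=1 f=6]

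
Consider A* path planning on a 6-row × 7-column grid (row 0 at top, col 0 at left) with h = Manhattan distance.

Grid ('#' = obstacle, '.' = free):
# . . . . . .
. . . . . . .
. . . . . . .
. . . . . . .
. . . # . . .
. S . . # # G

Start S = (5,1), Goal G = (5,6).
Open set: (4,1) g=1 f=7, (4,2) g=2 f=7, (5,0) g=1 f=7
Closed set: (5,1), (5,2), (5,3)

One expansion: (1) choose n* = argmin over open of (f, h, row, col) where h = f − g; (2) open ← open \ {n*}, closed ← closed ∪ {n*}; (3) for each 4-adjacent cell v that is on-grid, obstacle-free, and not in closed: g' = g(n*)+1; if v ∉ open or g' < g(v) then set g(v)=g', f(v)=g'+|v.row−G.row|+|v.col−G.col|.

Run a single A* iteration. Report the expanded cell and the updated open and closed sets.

expanded=(4,2); open=[(3,2) g=3 f=9, (4,1) g=1 f=7, (5,0) g=1 f=7]; closed=[(4,2), (5,1), (5,2), (5,3)]

step 1: expand (4,2) (f=7, h=5) → closed; open now [(3,2) g=3 f=9, (4,1) g=1 f=7, (5,0) g=1 f=7]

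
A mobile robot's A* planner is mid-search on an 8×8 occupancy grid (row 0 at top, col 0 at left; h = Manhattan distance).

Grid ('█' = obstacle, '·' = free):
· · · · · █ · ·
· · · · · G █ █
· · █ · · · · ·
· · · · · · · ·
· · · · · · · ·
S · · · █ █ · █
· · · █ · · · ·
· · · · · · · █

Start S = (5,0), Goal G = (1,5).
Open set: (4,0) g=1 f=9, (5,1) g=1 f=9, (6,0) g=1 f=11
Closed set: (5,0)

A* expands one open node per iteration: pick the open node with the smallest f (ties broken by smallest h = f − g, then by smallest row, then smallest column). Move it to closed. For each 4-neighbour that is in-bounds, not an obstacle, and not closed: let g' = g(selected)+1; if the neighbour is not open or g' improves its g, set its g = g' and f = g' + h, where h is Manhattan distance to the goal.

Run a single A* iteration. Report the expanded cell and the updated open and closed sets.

expanded=(4,0); open=[(3,0) g=2 f=9, (4,1) g=2 f=9, (5,1) g=1 f=9, (6,0) g=1 f=11]; closed=[(4,0), (5,0)]

step 1: expand (4,0) (f=9, h=8) → closed; open now [(3,0) g=2 f=9, (4,1) g=2 f=9, (5,1) g=1 f=9, (6,0) g=1 f=11]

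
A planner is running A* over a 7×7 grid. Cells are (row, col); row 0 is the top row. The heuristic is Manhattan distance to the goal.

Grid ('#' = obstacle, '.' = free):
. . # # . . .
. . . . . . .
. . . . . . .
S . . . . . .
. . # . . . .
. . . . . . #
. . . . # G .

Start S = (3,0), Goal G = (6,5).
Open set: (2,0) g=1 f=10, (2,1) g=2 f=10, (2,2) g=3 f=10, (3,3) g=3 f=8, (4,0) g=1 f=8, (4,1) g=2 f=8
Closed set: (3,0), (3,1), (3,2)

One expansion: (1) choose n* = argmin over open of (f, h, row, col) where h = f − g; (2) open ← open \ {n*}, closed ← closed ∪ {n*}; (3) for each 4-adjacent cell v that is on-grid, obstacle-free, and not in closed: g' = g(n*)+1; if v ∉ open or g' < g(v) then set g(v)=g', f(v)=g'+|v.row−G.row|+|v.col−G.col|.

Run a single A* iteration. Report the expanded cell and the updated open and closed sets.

expanded=(3,3); open=[(2,0) g=1 f=10, (2,1) g=2 f=10, (2,2) g=3 f=10, (2,3) g=4 f=10, (3,4) g=4 f=8, (4,0) g=1 f=8, (4,1) g=2 f=8, (4,3) g=4 f=8]; closed=[(3,0), (3,1), (3,2), (3,3)]

step 1: expand (3,3) (f=8, h=5) → closed; open now [(2,0) g=1 f=10, (2,1) g=2 f=10, (2,2) g=3 f=10, (2,3) g=4 f=10, (3,4) g=4 f=8, (4,0) g=1 f=8, (4,1) g=2 f=8, (4,3) g=4 f=8]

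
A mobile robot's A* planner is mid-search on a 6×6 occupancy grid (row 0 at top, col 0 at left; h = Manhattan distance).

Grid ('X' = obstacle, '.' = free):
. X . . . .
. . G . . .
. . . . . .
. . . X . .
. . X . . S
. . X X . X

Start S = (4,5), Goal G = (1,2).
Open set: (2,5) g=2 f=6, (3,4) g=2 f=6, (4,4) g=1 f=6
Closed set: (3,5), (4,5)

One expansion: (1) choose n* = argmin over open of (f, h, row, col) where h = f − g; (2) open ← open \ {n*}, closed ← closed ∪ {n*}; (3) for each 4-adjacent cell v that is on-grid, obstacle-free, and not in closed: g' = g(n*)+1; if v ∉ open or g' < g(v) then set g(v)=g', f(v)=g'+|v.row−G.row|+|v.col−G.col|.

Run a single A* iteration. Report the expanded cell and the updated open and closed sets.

expanded=(2,5); open=[(1,5) g=3 f=6, (2,4) g=3 f=6, (3,4) g=2 f=6, (4,4) g=1 f=6]; closed=[(2,5), (3,5), (4,5)]

step 1: expand (2,5) (f=6, h=4) → closed; open now [(1,5) g=3 f=6, (2,4) g=3 f=6, (3,4) g=2 f=6, (4,4) g=1 f=6]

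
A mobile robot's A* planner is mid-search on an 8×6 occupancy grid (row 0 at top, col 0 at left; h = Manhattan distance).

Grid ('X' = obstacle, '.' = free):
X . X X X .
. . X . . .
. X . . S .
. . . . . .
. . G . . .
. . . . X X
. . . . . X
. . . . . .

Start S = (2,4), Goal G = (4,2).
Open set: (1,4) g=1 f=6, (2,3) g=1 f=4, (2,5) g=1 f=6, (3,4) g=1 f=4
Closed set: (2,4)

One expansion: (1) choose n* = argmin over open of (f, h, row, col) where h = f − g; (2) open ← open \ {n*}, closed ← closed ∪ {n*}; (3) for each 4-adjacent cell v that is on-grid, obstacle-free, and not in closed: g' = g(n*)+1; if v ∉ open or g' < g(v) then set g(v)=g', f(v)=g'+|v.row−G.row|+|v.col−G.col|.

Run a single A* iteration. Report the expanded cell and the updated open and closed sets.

expanded=(2,3); open=[(1,3) g=2 f=6, (1,4) g=1 f=6, (2,2) g=2 f=4, (2,5) g=1 f=6, (3,3) g=2 f=4, (3,4) g=1 f=4]; closed=[(2,3), (2,4)]

step 1: expand (2,3) (f=4, h=3) → closed; open now [(1,3) g=2 f=6, (1,4) g=1 f=6, (2,2) g=2 f=4, (2,5) g=1 f=6, (3,3) g=2 f=4, (3,4) g=1 f=4]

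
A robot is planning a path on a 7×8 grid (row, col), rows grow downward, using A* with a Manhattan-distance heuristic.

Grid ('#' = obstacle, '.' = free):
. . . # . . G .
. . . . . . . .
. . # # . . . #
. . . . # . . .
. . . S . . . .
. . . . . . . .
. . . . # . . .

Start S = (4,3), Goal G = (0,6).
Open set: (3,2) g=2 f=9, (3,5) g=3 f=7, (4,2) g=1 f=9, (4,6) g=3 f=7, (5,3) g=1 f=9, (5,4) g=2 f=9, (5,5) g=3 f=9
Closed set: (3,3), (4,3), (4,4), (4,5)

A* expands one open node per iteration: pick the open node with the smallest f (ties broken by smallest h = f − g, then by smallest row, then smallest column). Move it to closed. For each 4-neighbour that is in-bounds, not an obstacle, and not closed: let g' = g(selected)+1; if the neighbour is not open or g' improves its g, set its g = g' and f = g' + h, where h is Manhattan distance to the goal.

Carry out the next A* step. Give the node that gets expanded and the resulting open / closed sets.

step 1: expand (3,5) (f=7, h=4) → closed; open now [(2,5) g=4 f=7, (3,2) g=2 f=9, (3,6) g=4 f=7, (4,2) g=1 f=9, (4,6) g=3 f=7, (5,3) g=1 f=9, (5,4) g=2 f=9, (5,5) g=3 f=9]

expanded=(3,5); open=[(2,5) g=4 f=7, (3,2) g=2 f=9, (3,6) g=4 f=7, (4,2) g=1 f=9, (4,6) g=3 f=7, (5,3) g=1 f=9, (5,4) g=2 f=9, (5,5) g=3 f=9]; closed=[(3,3), (3,5), (4,3), (4,4), (4,5)]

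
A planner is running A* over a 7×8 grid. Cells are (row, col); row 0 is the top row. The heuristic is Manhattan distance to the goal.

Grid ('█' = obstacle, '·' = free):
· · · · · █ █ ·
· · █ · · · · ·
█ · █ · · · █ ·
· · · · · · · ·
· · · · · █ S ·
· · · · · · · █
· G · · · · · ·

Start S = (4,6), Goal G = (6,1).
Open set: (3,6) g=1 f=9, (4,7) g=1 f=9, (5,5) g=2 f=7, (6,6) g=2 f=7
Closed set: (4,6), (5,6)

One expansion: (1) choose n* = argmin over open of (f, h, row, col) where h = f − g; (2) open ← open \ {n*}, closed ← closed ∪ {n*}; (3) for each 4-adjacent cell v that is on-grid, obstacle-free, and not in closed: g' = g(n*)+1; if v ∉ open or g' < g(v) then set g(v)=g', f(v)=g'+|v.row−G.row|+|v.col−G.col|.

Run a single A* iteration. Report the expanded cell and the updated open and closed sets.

step 1: expand (5,5) (f=7, h=5) → closed; open now [(3,6) g=1 f=9, (4,7) g=1 f=9, (5,4) g=3 f=7, (6,5) g=3 f=7, (6,6) g=2 f=7]

expanded=(5,5); open=[(3,6) g=1 f=9, (4,7) g=1 f=9, (5,4) g=3 f=7, (6,5) g=3 f=7, (6,6) g=2 f=7]; closed=[(4,6), (5,5), (5,6)]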